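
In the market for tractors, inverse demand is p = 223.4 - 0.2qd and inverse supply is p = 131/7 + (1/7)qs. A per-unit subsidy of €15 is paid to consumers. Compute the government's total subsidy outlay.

Pre-subsidy: 223.4 - 0.2q = 131/7 + (1/7)q gives q* = 597 and p* = 104.
With the rebate, buyers effectively pay pb = ps − 15, where ps is the price sellers receive.
On the curves, pb = 223.4 - 0.2q and ps = 131/7 + (1/7)q; the wedge ps − pb = 15 gives 131/7 + (1/7)q − (223.4 - 0.2q) = 15, so q' = 640.75.
Then pb = 223.4 − 0.2·640.75 = 95.25 and ps = 131/7 + (1/7)·640.75 = 110.25.
Government outlay = subsidy × quantity = 15 × 640.75 = 9611.25.

Government cost = €9611.25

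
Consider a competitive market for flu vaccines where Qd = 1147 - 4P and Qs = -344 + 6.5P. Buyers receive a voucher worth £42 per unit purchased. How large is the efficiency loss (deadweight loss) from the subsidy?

Deadweight loss = £2184

Pre-subsidy: 1147 - 4P = -344 + 6.5P gives P* = 142, Q* = 579.
With the rebate, buyers effectively pay Pb = Ps − 42, where Ps is the price sellers receive.
Demand in terms of Ps becomes Qd = 1147 − 4(Ps − 42) = 1315 - 4Ps. Setting this equal to supply: 1315 - 4Ps = -344 + 6.5Ps, so Ps = 158.
Buyers pay Pb = 158 − 42 = 116; Q' = -344 + 6.5·158 = 683.
The subsidy expands output by 683 − 579 = 104 past the efficient level; on those units the gap between marginal cost and willingness to pay runs from 0 up to 42.
DWL = ½ × 42 × 104 = 2184.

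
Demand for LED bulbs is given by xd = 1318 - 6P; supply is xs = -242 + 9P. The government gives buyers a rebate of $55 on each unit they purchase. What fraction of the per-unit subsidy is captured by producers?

Producer share = 0.4

Pre-subsidy: 1318 - 6P = -242 + 9P gives P* = 104, x* = 694.
With the rebate, buyers effectively pay Pb = Ps − 55, where Ps is the price sellers receive.
Demand in terms of Ps becomes xd = 1318 − 6(Ps − 55) = 1648 - 6Ps. Setting this equal to supply: 1648 - 6Ps = -242 + 9Ps, so Ps = 126.
Buyers pay Pb = 126 − 55 = 71; x' = -242 + 9·126 = 892.
Buyers' price falls by P* − Pb = 104 − 71 = 33; sellers' price rises by Ps − P* = 126 − 104 = 22.
So producers capture 22/55 = 0.4 of each unit of subsidy.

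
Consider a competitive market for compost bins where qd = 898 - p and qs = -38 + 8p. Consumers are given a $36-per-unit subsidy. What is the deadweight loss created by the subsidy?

Pre-subsidy: 898 - p = -38 + 8p gives p* = 104, q* = 794.
With the rebate, buyers effectively pay pb = ps − 36, where ps is the price sellers receive.
Demand in terms of ps becomes qd = 898 − 1(ps − 36) = 934 - ps. Setting this equal to supply: 934 - ps = -38 + 8ps, so ps = 108.
Buyers pay pb = 108 − 36 = 72; q' = -38 + 8·108 = 826.
The subsidy expands output by 826 − 794 = 32 past the efficient level; on those units the gap between marginal cost and willingness to pay runs from 0 up to 36.
DWL = ½ × 36 × 32 = 576.

Deadweight loss = $576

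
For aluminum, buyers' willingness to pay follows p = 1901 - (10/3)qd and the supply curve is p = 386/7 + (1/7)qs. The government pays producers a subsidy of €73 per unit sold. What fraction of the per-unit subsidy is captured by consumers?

Consumer share = 70/73

Pre-subsidy: 1901 - (10/3)q = 386/7 + (1/7)q gives q* = 531 and p* = 131.
With the subsidy, sellers receive ps = pb + 73 for each unit, where pb is the price buyers pay.
On the curves, pb = 1901 - (10/3)q and ps = 386/7 + (1/7)q; the wedge ps − pb = 73 gives 386/7 + (1/7)q − (1901 - (10/3)q) = 73, so q' = 552.
Then pb = 1901 − (10/3)·552 = 61 and ps = 386/7 + (1/7)·552 = 134.
Buyers' price falls by p* − pb = 131 − 61 = 70; sellers' price rises by ps − p* = 134 − 131 = 3.
So consumers capture 70/73 = 70/73 of each unit of subsidy.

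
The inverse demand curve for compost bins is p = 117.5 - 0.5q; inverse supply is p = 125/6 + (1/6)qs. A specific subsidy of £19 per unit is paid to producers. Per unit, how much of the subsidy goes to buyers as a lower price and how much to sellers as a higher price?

Pre-subsidy: 117.5 - 0.5q = 125/6 + (1/6)q gives q* = 145 and p* = 45.
With the subsidy, sellers receive ps = pb + 19 for each unit, where pb is the price buyers pay.
On the curves, pb = 117.5 - 0.5q and ps = 125/6 + (1/6)q; the wedge ps − pb = 19 gives 125/6 + (1/6)q − (117.5 - 0.5q) = 19, so q' = 173.5.
Then pb = 117.5 − 0.5·173.5 = 30.75 and ps = 125/6 + (1/6)·173.5 = 49.75.
Buyers' price falls by p* − pb = 45 − 30.75 = 14.25; sellers' price rises by ps − p* = 49.75 − 45 = 4.75.

Buyers gain £14.25 per unit; sellers gain £4.75 per unit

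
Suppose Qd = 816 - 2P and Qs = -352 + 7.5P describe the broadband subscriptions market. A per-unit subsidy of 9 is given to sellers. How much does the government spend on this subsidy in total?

Pre-subsidy: 816 - 2P = -352 + 7.5P gives P* = 2336/19, Q* = 10832/19.
With the subsidy, sellers receive Ps = Pb + 9 for each unit, where Pb is the price buyers pay.
Supply in terms of Pb becomes Qs = -352 + 7.5(Pb + 9) = -284.5 + 7.5Pb. Setting this equal to demand: 816 - 2Pb = -284.5 + 7.5Pb, so Pb = 2201/19.
Sellers receive Ps = 2201/19 + 9 = 2372/19; Q' = 816 − 2·(2201/19) = 11102/19.
Government outlay = subsidy × quantity = 9 × 11102/19 = 99918/19.

Government cost = 99918/19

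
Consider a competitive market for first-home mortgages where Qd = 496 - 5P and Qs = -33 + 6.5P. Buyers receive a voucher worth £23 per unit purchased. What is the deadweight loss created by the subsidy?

Pre-subsidy: 496 - 5P = -33 + 6.5P gives P* = 46, Q* = 266.
With the rebate, buyers effectively pay Pb = Ps − 23, where Ps is the price sellers receive.
Demand in terms of Ps becomes Qd = 496 − 5(Ps − 23) = 611 - 5Ps. Setting this equal to supply: 611 - 5Ps = -33 + 6.5Ps, so Ps = 56.
Buyers pay Pb = 56 − 23 = 33; Q' = -33 + 6.5·56 = 331.
The subsidy expands output by 331 − 266 = 65 past the efficient level; on those units the gap between marginal cost and willingness to pay runs from 0 up to 23.
DWL = ½ × 23 × 65 = 747.5.

Deadweight loss = £747.5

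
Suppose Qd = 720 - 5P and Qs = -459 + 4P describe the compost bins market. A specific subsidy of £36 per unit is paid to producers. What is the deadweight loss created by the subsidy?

Pre-subsidy: 720 - 5P = -459 + 4P gives P* = 131, Q* = 65.
With the subsidy, sellers receive Ps = Pb + 36 for each unit, where Pb is the price buyers pay.
Supply in terms of Pb becomes Qs = -459 + 4(Pb + 36) = -315 + 4Pb. Setting this equal to demand: 720 - 5Pb = -315 + 4Pb, so Pb = 115.
Sellers receive Ps = 115 + 36 = 151; Q' = 720 − 5·115 = 145.
The subsidy expands output by 145 − 65 = 80 past the efficient level; on those units the gap between marginal cost and willingness to pay runs from 0 up to 36.
DWL = ½ × 36 × 80 = 1440.

Deadweight loss = £1440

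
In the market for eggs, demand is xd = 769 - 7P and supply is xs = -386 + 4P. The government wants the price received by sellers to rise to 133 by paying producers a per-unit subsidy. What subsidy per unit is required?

Required subsidy s = 44 per unit

At a seller price of 133, quantity supplied is -386 + 4·133 = 146.
Buyers absorb 146 only when they pay Pb with 769 − 7·Pb = 146, i.e. Pb = 89.
s = Ps − Pb = 133 − 89 = 44.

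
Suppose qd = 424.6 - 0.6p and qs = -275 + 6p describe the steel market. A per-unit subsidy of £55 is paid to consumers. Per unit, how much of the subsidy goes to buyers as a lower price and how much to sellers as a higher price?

Buyers gain £50 per unit; sellers gain £5 per unit

Pre-subsidy: 424.6 - 0.6p = -275 + 6p gives p* = 106, q* = 361.
With the rebate, buyers effectively pay pb = ps − 55, where ps is the price sellers receive.
Demand in terms of ps becomes qd = 424.6 − 0.6(ps − 55) = 457.6 - 0.6ps. Setting this equal to supply: 457.6 - 0.6ps = -275 + 6ps, so ps = 111.
Buyers pay pb = 111 − 55 = 56; q' = -275 + 6·111 = 391.
Buyers' price falls by p* − pb = 106 − 56 = 50; sellers' price rises by ps − p* = 111 − 106 = 5.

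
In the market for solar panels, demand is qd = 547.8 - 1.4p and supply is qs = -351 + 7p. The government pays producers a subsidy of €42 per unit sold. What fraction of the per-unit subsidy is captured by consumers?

Consumer share = 5/6

Pre-subsidy: 547.8 - 1.4p = -351 + 7p gives p* = 107, q* = 398.
With the subsidy, sellers receive ps = pb + 42 for each unit, where pb is the price buyers pay.
Supply in terms of pb becomes qs = -351 + 7(pb + 42) = -57 + 7pb. Setting this equal to demand: 547.8 - 1.4pb = -57 + 7pb, so pb = 72.
Sellers receive ps = 72 + 42 = 114; q' = 547.8 − 1.4·72 = 447.
Buyers' price falls by p* − pb = 107 − 72 = 35; sellers' price rises by ps − p* = 114 − 107 = 7.
So consumers capture 35/42 = 5/6 of each unit of subsidy.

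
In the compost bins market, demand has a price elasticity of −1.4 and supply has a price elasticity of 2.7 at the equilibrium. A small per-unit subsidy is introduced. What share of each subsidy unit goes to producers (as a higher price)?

For a small subsidy around the equilibrium, the benefit split depends on the relative slopes, which at a point are proportional to the elasticities.
Buyer share = εs/(εs + |εd|) = 2.7/(2.7 + 1.4) = 27/41; seller share = |εd|/(εs + |εd|) = 14/41.
So producers capture 14/41 of the subsidy.

Producer share = 14/41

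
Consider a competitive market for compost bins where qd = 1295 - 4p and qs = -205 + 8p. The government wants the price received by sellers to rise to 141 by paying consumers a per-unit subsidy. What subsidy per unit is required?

At a seller price of 141, quantity supplied is -205 + 8·141 = 923.
Buyers absorb 923 only when they pay pb with 1295 − 4·pb = 923, i.e. pb = 93.
s = ps − pb = 141 − 93 = 48.

Required subsidy s = 48 per unit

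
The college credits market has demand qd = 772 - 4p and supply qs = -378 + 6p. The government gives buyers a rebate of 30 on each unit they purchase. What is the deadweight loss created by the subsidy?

Deadweight loss = 1080

Pre-subsidy: 772 - 4p = -378 + 6p gives p* = 115, q* = 312.
With the rebate, buyers effectively pay pb = ps − 30, where ps is the price sellers receive.
Demand in terms of ps becomes qd = 772 − 4(ps − 30) = 892 - 4ps. Setting this equal to supply: 892 - 4ps = -378 + 6ps, so ps = 127.
Buyers pay pb = 127 − 30 = 97; q' = -378 + 6·127 = 384.
The subsidy expands output by 384 − 312 = 72 past the efficient level; on those units the gap between marginal cost and willingness to pay runs from 0 up to 30.
DWL = ½ × 30 × 72 = 1080.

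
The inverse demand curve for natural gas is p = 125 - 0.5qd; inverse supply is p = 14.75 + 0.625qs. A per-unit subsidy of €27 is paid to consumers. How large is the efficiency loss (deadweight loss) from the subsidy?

Deadweight loss = €324

Pre-subsidy: 125 - 0.5q = 14.75 + 0.625q gives q* = 98 and p* = 76.
With the rebate, buyers effectively pay pb = ps − 27, where ps is the price sellers receive.
On the curves, pb = 125 - 0.5q and ps = 14.75 + 0.625q; the wedge ps − pb = 27 gives 14.75 + 0.625q − (125 - 0.5q) = 27, so q' = 122.
Then pb = 125 − 0.5·122 = 64 and ps = 14.75 + 0.625·122 = 91.
The subsidy expands output by 122 − 98 = 24 past the efficient level; on those units the gap between marginal cost and willingness to pay runs from 0 up to 27.
DWL = ½ × 27 × 24 = 324.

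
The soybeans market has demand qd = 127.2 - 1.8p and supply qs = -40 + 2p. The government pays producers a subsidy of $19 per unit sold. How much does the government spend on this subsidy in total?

Government cost = $1254

Pre-subsidy: 127.2 - 1.8p = -40 + 2p gives p* = 44, q* = 48.
With the subsidy, sellers receive ps = pb + 19 for each unit, where pb is the price buyers pay.
Supply in terms of pb becomes qs = -40 + 2(pb + 19) = -2 + 2pb. Setting this equal to demand: 127.2 - 1.8pb = -2 + 2pb, so pb = 34.
Sellers receive ps = 34 + 19 = 53; q' = 127.2 − 1.8·34 = 66.
Government outlay = subsidy × quantity = 19 × 66 = 1254.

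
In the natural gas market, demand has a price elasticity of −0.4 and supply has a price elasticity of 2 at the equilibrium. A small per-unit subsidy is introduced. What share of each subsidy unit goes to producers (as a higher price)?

Producer share = 1/6

For a small subsidy around the equilibrium, the benefit split depends on the relative slopes, which at a point are proportional to the elasticities.
Buyer share = εs/(εs + |εd|) = 2/(2 + 0.4) = 5/6; seller share = |εd|/(εs + |εd|) = 1/6.
So producers capture 1/6 of the subsidy.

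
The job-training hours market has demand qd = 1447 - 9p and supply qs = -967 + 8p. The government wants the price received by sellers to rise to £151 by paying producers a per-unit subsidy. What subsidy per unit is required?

Required subsidy s = £17 per unit

At a seller price of 151, quantity supplied is -967 + 8·151 = 241.
Buyers absorb 241 only when they pay pb with 1447 − 9·pb = 241, i.e. pb = 134.
s = ps − pb = 151 − 134 = 17.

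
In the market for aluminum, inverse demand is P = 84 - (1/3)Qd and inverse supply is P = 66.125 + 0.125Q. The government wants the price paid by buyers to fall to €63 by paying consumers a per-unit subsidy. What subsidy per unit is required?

Required subsidy s = €11 per unit

At a buyer price of 63, quantity demanded is 252 − 3·63 = 63.
Sellers supply 63 only when they receive Ps = 66.125 + 0.125·63 = 74.
s = Ps − Pb = 74 − 63 = 11.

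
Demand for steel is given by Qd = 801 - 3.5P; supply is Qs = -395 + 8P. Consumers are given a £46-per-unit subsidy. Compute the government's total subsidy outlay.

Pre-subsidy: 801 - 3.5P = -395 + 8P gives P* = 104, Q* = 437.
With the rebate, buyers effectively pay Pb = Ps − 46, where Ps is the price sellers receive.
Demand in terms of Ps becomes Qd = 801 − 3.5(Ps − 46) = 962 - 3.5Ps. Setting this equal to supply: 962 - 3.5Ps = -395 + 8Ps, so Ps = 118.
Buyers pay Pb = 118 − 46 = 72; Q' = -395 + 8·118 = 549.
Government outlay = subsidy × quantity = 46 × 549 = 25254.

Government cost = £25254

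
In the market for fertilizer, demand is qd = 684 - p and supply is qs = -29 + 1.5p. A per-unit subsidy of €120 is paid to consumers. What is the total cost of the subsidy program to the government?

Government cost = €56496

Pre-subsidy: 684 - p = -29 + 1.5p gives p* = 285.2, q* = 398.8.
With the rebate, buyers effectively pay pb = ps − 120, where ps is the price sellers receive.
Demand in terms of ps becomes qd = 684 − 1(ps − 120) = 804 - ps. Setting this equal to supply: 804 - ps = -29 + 1.5ps, so ps = 333.2.
Buyers pay pb = 333.2 − 120 = 213.2; q' = -29 + 1.5·333.2 = 470.8.
Government outlay = subsidy × quantity = 120 × 470.8 = 56496.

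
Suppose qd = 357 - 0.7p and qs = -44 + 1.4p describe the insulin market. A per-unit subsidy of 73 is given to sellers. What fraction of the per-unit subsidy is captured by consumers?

Consumer share = 2/3

Pre-subsidy: 357 - 0.7p = -44 + 1.4p gives p* = 4010/21, q* = 670/3.
With the subsidy, sellers receive ps = pb + 73 for each unit, where pb is the price buyers pay.
Supply in terms of pb becomes qs = -44 + 1.4(pb + 73) = 58.2 + 1.4pb. Setting this equal to demand: 357 - 0.7pb = 58.2 + 1.4pb, so pb = 996/7.
Sellers receive ps = 996/7 + 73 = 1507/7; q' = 357 − 0.7·(996/7) = 257.4.
Buyers' price falls by p* − pb = 4010/21 − 996/7 = 146/3; sellers' price rises by ps − p* = 1507/7 − 4010/21 = 73/3.
So consumers capture (146/3)/73 = 2/3 of each unit of subsidy.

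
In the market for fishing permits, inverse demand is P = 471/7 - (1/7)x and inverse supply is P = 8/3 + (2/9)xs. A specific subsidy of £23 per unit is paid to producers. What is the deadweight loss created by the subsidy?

Deadweight loss = £724.5

Pre-subsidy: 471/7 - (1/7)x = 8/3 + (2/9)x gives x* = 177 and P* = 42.
With the subsidy, sellers receive Ps = Pb + 23 for each unit, where Pb is the price buyers pay.
On the curves, Pb = 471/7 - (1/7)x and Ps = 8/3 + (2/9)x; the wedge Ps − Pb = 23 gives 8/3 + (2/9)x − (471/7 - (1/7)x) = 23, so x' = 240.
Then Pb = 471/7 − (1/7)·240 = 33 and Ps = 8/3 + (2/9)·240 = 56.
The subsidy expands output by 240 − 177 = 63 past the efficient level; on those units the gap between marginal cost and willingness to pay runs from 0 up to 23.
DWL = ½ × 23 × 63 = 724.5.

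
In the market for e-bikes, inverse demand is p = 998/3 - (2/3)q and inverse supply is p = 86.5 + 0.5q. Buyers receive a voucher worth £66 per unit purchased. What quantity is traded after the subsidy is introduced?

Pre-subsidy: 998/3 - (2/3)q = 86.5 + 0.5q gives q* = 211 and p* = 192.
With the rebate, buyers effectively pay pb = ps − 66, where ps is the price sellers receive.
On the curves, pb = 998/3 - (2/3)q and ps = 86.5 + 0.5q; the wedge ps − pb = 66 gives 86.5 + 0.5q − (998/3 - (2/3)q) = 66, so q' = 1873/7.
Then pb = 998/3 − (2/3)·(1873/7) = 1080/7 and ps = 86.5 + 0.5·(1873/7) = 1542/7.

q' = 1873/7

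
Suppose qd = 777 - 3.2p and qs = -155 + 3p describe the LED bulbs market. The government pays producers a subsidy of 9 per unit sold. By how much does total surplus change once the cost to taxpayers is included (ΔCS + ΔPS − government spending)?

Pre-subsidy: 777 - 3.2p = -155 + 3p gives p* = 4660/31, q* = 9175/31.
With the subsidy, sellers receive ps = pb + 9 for each unit, where pb is the price buyers pay.
Supply in terms of pb becomes qs = -155 + 3(pb + 9) = -128 + 3pb. Setting this equal to demand: 777 - 3.2pb = -128 + 3pb, so pb = 4525/31.
Sellers receive ps = 4525/31 + 9 = 4804/31; q' = 777 − 3.2·(4525/31) = 9607/31.
ΔCS = ½(9175/31 + 9607/31)(4660/31 − 4525/31) = 1267785/961; ΔPS = ½(9175/31 + 9607/31)(4804/31 − 4660/31) = 1352304/961.
Government spending = 9 × 9607/31 = 86463/31.
Net change = 1267785/961 + 1352304/961 − 86463/31 = -1944/31. The loss equals the DWL triangle ½·9·432/31.

Net change in total surplus = -1944/31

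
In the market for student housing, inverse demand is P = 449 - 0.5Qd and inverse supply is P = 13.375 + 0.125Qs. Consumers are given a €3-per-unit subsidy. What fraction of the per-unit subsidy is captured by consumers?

Consumer share = 0.8

Pre-subsidy: 449 - 0.5Q = 13.375 + 0.125Q gives Q* = 697 and P* = 100.5.
With the rebate, buyers effectively pay Pb = Ps − 3, where Ps is the price sellers receive.
On the curves, Pb = 449 - 0.5Q and Ps = 13.375 + 0.125Q; the wedge Ps − Pb = 3 gives 13.375 + 0.125Q − (449 - 0.5Q) = 3, so Q' = 701.8.
Then Pb = 449 − 0.5·701.8 = 98.1 and Ps = 13.375 + 0.125·701.8 = 101.1.
Buyers' price falls by P* − Pb = 100.5 − 98.1 = 2.4; sellers' price rises by Ps − P* = 101.1 − 100.5 = 0.6.
So consumers capture 2.4/3 = 0.8 of each unit of subsidy.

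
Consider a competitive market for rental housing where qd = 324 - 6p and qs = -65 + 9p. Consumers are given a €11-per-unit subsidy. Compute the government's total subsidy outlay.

Government cost = €2288

Pre-subsidy: 324 - 6p = -65 + 9p gives p* = 389/15, q* = 168.4.
With the rebate, buyers effectively pay pb = ps − 11, where ps is the price sellers receive.
Demand in terms of ps becomes qd = 324 − 6(ps − 11) = 390 - 6ps. Setting this equal to supply: 390 - 6ps = -65 + 9ps, so ps = 91/3.
Buyers pay pb = 91/3 − 11 = 58/3; q' = -65 + 9·(91/3) = 208.
Government outlay = subsidy × quantity = 11 × 208 = 2288.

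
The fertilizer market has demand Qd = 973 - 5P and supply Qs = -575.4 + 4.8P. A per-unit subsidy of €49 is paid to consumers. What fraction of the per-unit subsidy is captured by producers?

Producer share = 25/49

Pre-subsidy: 973 - 5P = -575.4 + 4.8P gives P* = 158, Q* = 183.
With the rebate, buyers effectively pay Pb = Ps − 49, where Ps is the price sellers receive.
Demand in terms of Ps becomes Qd = 973 − 5(Ps − 49) = 1218 - 5Ps. Setting this equal to supply: 1218 - 5Ps = -575.4 + 4.8Ps, so Ps = 183.
Buyers pay Pb = 183 − 49 = 134; Q' = -575.4 + 4.8·183 = 303.
Buyers' price falls by P* − Pb = 158 − 134 = 24; sellers' price rises by Ps − P* = 183 − 158 = 25.
So producers capture 25/49 = 25/49 of each unit of subsidy.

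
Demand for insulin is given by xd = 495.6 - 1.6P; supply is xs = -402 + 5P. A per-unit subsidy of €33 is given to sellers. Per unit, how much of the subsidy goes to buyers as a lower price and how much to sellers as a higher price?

Buyers gain €25 per unit; sellers gain €8 per unit

Pre-subsidy: 495.6 - 1.6P = -402 + 5P gives P* = 136, x* = 278.
With the subsidy, sellers receive Ps = Pb + 33 for each unit, where Pb is the price buyers pay.
Supply in terms of Pb becomes xs = -402 + 5(Pb + 33) = -237 + 5Pb. Setting this equal to demand: 495.6 - 1.6Pb = -237 + 5Pb, so Pb = 111.
Sellers receive Ps = 111 + 33 = 144; x' = 495.6 − 1.6·111 = 318.
Buyers' price falls by P* − Pb = 136 − 111 = 25; sellers' price rises by Ps − P* = 144 − 136 = 8.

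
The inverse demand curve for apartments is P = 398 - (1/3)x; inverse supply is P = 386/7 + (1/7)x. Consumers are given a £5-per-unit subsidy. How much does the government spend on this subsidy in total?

Government cost = £3652.5

Pre-subsidy: 398 - (1/3)x = 386/7 + (1/7)x gives x* = 720 and P* = 158.
With the rebate, buyers effectively pay Pb = Ps − 5, where Ps is the price sellers receive.
On the curves, Pb = 398 - (1/3)x and Ps = 386/7 + (1/7)x; the wedge Ps − Pb = 5 gives 386/7 + (1/7)x − (398 - (1/3)x) = 5, so x' = 730.5.
Then Pb = 398 − (1/3)·730.5 = 154.5 and Ps = 386/7 + (1/7)·730.5 = 159.5.
Government outlay = subsidy × quantity = 5 × 730.5 = 3652.5.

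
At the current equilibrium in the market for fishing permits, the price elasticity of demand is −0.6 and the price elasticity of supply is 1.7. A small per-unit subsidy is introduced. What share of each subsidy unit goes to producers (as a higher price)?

For a small subsidy around the equilibrium, the benefit split depends on the relative slopes, which at a point are proportional to the elasticities.
Buyer share = εs/(εs + |εd|) = 1.7/(1.7 + 0.6) = 17/23; seller share = |εd|/(εs + |εd|) = 6/23.
So producers capture 6/23 of the subsidy.

Producer share = 6/23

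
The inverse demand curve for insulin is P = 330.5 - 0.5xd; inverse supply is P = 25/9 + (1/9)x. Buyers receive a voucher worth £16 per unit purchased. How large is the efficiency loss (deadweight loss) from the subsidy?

Pre-subsidy: 330.5 - 0.5x = 25/9 + (1/9)x gives x* = 5899/11 and P* = 686/11.
With the rebate, buyers effectively pay Pb = Ps − 16, where Ps is the price sellers receive.
On the curves, Pb = 330.5 - 0.5x and Ps = 25/9 + (1/9)x; the wedge Ps − Pb = 16 gives 25/9 + (1/9)x − (330.5 - 0.5x) = 16, so x' = 6187/11.
Then Pb = 330.5 − 0.5·(6187/11) = 542/11 and Ps = 25/9 + (1/9)·(6187/11) = 718/11.
The subsidy expands output by 6187/11 − 5899/11 = 288/11 past the efficient level; on those units the gap between marginal cost and willingness to pay runs from 0 up to 16.
DWL = ½ × 16 × 288/11 = 2304/11.

Deadweight loss = 2304/11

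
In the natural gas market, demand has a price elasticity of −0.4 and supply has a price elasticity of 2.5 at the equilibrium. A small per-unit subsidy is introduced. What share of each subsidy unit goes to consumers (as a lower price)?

Consumer share = 25/29

For a small subsidy around the equilibrium, the benefit split depends on the relative slopes, which at a point are proportional to the elasticities.
Buyer share = εs/(εs + |εd|) = 2.5/(2.5 + 0.4) = 25/29; seller share = |εd|/(εs + |εd|) = 4/29.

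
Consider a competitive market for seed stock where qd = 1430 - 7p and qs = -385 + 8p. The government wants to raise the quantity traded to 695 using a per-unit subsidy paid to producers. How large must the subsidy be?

Required subsidy s = 30 per unit

At q = 695, invert demand for the buyer price: pb = (1430 − 695)/7 = 105; invert supply for the seller price: ps = (695 − (-385))/8 = 135.
The subsidy must fill the gap: s = ps − pb = 135 − 105 = 30.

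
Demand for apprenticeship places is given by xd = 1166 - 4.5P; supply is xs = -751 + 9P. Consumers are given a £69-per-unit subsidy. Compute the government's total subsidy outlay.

Government cost = £50646

Pre-subsidy: 1166 - 4.5P = -751 + 9P gives P* = 142, x* = 527.
With the rebate, buyers effectively pay Pb = Ps − 69, where Ps is the price sellers receive.
Demand in terms of Ps becomes xd = 1166 − 4.5(Ps − 69) = 1476.5 - 4.5Ps. Setting this equal to supply: 1476.5 - 4.5Ps = -751 + 9Ps, so Ps = 165.
Buyers pay Pb = 165 − 69 = 96; x' = -751 + 9·165 = 734.
Government outlay = subsidy × quantity = 69 × 734 = 50646.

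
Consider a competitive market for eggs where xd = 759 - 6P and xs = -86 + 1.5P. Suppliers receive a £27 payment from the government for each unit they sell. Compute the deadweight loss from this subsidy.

Pre-subsidy: 759 - 6P = -86 + 1.5P gives P* = 338/3, x* = 83.
With the subsidy, sellers receive Ps = Pb + 27 for each unit, where Pb is the price buyers pay.
Supply in terms of Pb becomes xs = -86 + 1.5(Pb + 27) = -45.5 + 1.5Pb. Setting this equal to demand: 759 - 6Pb = -45.5 + 1.5Pb, so Pb = 1609/15.
Sellers receive Ps = 1609/15 + 27 = 2014/15; x' = 759 − 6·(1609/15) = 115.4.
The subsidy expands output by 115.4 − 83 = 32.4 past the efficient level; on those units the gap between marginal cost and willingness to pay runs from 0 up to 27.
DWL = ½ × 27 × 32.4 = 437.4.

Deadweight loss = £437.4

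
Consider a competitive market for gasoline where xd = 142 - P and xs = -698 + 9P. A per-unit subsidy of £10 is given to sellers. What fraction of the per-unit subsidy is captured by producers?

Producer share = 0.1

Pre-subsidy: 142 - P = -698 + 9P gives P* = 84, x* = 58.
With the subsidy, sellers receive Ps = Pb + 10 for each unit, where Pb is the price buyers pay.
Supply in terms of Pb becomes xs = -698 + 9(Pb + 10) = -608 + 9Pb. Setting this equal to demand: 142 - Pb = -608 + 9Pb, so Pb = 75.
Sellers receive Ps = 75 + 10 = 85; x' = 142 − 1·75 = 67.
Buyers' price falls by P* − Pb = 84 − 75 = 9; sellers' price rises by Ps − P* = 85 − 84 = 1.
So producers capture 1/10 = 0.1 of each unit of subsidy.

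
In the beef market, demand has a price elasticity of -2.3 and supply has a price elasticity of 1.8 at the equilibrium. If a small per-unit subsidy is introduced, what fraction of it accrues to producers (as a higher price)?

For a small subsidy around the equilibrium, the benefit split depends on the relative slopes, which at a point are proportional to the elasticities.
Buyer share = εs/(εs + |εd|) = 1.8/(1.8 + 2.3) = 18/41; seller share = |εd|/(εs + |εd|) = 23/41.
So producers capture 23/41 of the subsidy.

Producer share = 23/41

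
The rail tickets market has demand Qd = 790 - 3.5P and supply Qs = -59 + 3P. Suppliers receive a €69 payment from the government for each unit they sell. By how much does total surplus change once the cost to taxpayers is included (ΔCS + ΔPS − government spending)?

Net change in total surplus = -99981/26

Pre-subsidy: 790 - 3.5P = -59 + 3P gives P* = 1698/13, Q* = 4327/13.
With the subsidy, sellers receive Ps = Pb + 69 for each unit, where Pb is the price buyers pay.
Supply in terms of Pb becomes Qs = -59 + 3(Pb + 69) = 148 + 3Pb. Setting this equal to demand: 790 - 3.5Pb = 148 + 3Pb, so Pb = 1284/13.
Sellers receive Ps = 1284/13 + 69 = 2181/13; Q' = 790 − 3.5·(1284/13) = 5776/13.
ΔCS = ½(4327/13 + 5776/13)(1698/13 − 1284/13) = 2091321/169; ΔPS = ½(4327/13 + 5776/13)(2181/13 − 1698/13) = 4879749/338.
Government spending = 69 × 5776/13 = 398544/13.
Net change = 2091321/169 + 4879749/338 − 398544/13 = -99981/26. The loss equals the DWL triangle ½·69·1449/13.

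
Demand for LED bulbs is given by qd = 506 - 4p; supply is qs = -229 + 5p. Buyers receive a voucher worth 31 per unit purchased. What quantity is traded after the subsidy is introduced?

q' = 2234/9

Pre-subsidy: 506 - 4p = -229 + 5p gives p* = 245/3, q* = 538/3.
With the rebate, buyers effectively pay pb = ps − 31, where ps is the price sellers receive.
Demand in terms of ps becomes qd = 506 − 4(ps − 31) = 630 - 4ps. Setting this equal to supply: 630 - 4ps = -229 + 5ps, so ps = 859/9.
Buyers pay pb = 859/9 − 31 = 580/9; q' = -229 + 5·(859/9) = 2234/9.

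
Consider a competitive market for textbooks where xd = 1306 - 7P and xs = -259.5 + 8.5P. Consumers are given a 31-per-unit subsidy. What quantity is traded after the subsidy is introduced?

Pre-subsidy: 1306 - 7P = -259.5 + 8.5P gives P* = 101, x* = 599.
With the rebate, buyers effectively pay Pb = Ps − 31, where Ps is the price sellers receive.
Demand in terms of Ps becomes xd = 1306 − 7(Ps − 31) = 1523 - 7Ps. Setting this equal to supply: 1523 - 7Ps = -259.5 + 8.5Ps, so Ps = 115.
Buyers pay Pb = 115 − 31 = 84; x' = -259.5 + 8.5·115 = 718.

x' = 718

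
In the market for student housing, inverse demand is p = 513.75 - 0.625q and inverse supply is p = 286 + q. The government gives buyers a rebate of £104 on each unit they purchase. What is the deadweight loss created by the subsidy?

Pre-subsidy: 513.75 - 0.625q = 286 + q gives q* = 1822/13 and p* = 5540/13.
With the rebate, buyers effectively pay pb = ps − 104, where ps is the price sellers receive.
On the curves, pb = 513.75 - 0.625q and ps = 286 + q; the wedge ps − pb = 104 gives 286 + q − (513.75 - 0.625q) = 104, so q' = 2654/13.
Then pb = 513.75 − 0.625·(2654/13) = 5020/13 and ps = 286 + 1·(2654/13) = 6372/13.
The subsidy expands output by 2654/13 − 1822/13 = 64 past the efficient level; on those units the gap between marginal cost and willingness to pay runs from 0 up to 104.
DWL = ½ × 104 × 64 = 3328.

Deadweight loss = £3328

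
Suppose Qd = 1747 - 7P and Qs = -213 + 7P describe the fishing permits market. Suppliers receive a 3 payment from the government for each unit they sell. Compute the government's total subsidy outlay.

Government cost = 2332.5

Pre-subsidy: 1747 - 7P = -213 + 7P gives P* = 140, Q* = 767.
With the subsidy, sellers receive Ps = Pb + 3 for each unit, where Pb is the price buyers pay.
Supply in terms of Pb becomes Qs = -213 + 7(Pb + 3) = -192 + 7Pb. Setting this equal to demand: 1747 - 7Pb = -192 + 7Pb, so Pb = 138.5.
Sellers receive Ps = 138.5 + 3 = 141.5; Q' = 1747 − 7·138.5 = 777.5.
Government outlay = subsidy × quantity = 3 × 777.5 = 2332.5.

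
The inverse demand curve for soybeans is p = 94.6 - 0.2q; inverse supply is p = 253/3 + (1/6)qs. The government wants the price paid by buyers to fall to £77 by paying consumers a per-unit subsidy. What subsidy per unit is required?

Required subsidy s = £22 per unit

At a buyer price of 77, quantity demanded is 473 − 5·77 = 88.
Sellers supply 88 only when they receive ps = 253/3 + (1/6)·88 = 99.
s = ps − pb = 99 − 77 = 22.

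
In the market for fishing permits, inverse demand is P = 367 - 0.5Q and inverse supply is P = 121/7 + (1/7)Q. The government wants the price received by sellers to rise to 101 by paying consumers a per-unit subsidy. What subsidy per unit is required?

Required subsidy s = 27 per unit

At a seller price of 101, quantity supplied is -121 + 7·101 = 586.
Buyers absorb 586 only when they pay Pb = 367 − 0.5·586 = 74.
s = Ps − Pb = 101 − 74 = 27.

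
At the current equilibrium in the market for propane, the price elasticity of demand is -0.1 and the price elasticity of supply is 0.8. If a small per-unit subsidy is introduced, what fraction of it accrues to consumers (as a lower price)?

For a small subsidy around the equilibrium, the benefit split depends on the relative slopes, which at a point are proportional to the elasticities.
Buyer share = εs/(εs + |εd|) = 0.8/(0.8 + 0.1) = 8/9; seller share = |εd|/(εs + |εd|) = 1/9.

Consumer share = 8/9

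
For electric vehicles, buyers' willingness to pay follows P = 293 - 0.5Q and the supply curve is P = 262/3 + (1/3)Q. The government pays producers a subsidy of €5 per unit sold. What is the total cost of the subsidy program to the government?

Government cost = €1264

Pre-subsidy: 293 - 0.5Q = 262/3 + (1/3)Q gives Q* = 246.8 and P* = 169.6.
With the subsidy, sellers receive Ps = Pb + 5 for each unit, where Pb is the price buyers pay.
On the curves, Pb = 293 - 0.5Q and Ps = 262/3 + (1/3)Q; the wedge Ps − Pb = 5 gives 262/3 + (1/3)Q − (293 - 0.5Q) = 5, so Q' = 252.8.
Then Pb = 293 − 0.5·252.8 = 166.6 and Ps = 262/3 + (1/3)·252.8 = 171.6.
Government outlay = subsidy × quantity = 5 × 252.8 = 1264.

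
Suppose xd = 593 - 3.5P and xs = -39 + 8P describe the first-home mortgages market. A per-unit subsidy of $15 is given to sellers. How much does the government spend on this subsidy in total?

Government cost = 150825/23

Pre-subsidy: 593 - 3.5P = -39 + 8P gives P* = 1264/23, x* = 9215/23.
With the subsidy, sellers receive Ps = Pb + 15 for each unit, where Pb is the price buyers pay.
Supply in terms of Pb becomes xs = -39 + 8(Pb + 15) = 81 + 8Pb. Setting this equal to demand: 593 - 3.5Pb = 81 + 8Pb, so Pb = 1024/23.
Sellers receive Ps = 1024/23 + 15 = 1369/23; x' = 593 − 3.5·(1024/23) = 10055/23.
Government outlay = subsidy × quantity = 15 × 10055/23 = 150825/23.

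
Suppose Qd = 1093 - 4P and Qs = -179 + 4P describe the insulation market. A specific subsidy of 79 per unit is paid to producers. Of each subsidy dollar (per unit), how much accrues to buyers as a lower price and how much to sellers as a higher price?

Buyers gain 39.5 per unit; sellers gain 39.5 per unit

Pre-subsidy: 1093 - 4P = -179 + 4P gives P* = 159, Q* = 457.
With the subsidy, sellers receive Ps = Pb + 79 for each unit, where Pb is the price buyers pay.
Supply in terms of Pb becomes Qs = -179 + 4(Pb + 79) = 137 + 4Pb. Setting this equal to demand: 1093 - 4Pb = 137 + 4Pb, so Pb = 119.5.
Sellers receive Ps = 119.5 + 79 = 198.5; Q' = 1093 − 4·119.5 = 615.
Buyers' price falls by P* − Pb = 159 − 119.5 = 39.5; sellers' price rises by Ps − P* = 198.5 − 159 = 39.5.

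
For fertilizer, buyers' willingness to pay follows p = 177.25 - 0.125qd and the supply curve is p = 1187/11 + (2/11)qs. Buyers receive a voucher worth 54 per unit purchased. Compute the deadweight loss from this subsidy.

Deadweight loss = 4752

Pre-subsidy: 177.25 - 0.125q = 1187/11 + (2/11)q gives q* = 226 and p* = 149.
With the rebate, buyers effectively pay pb = ps − 54, where ps is the price sellers receive.
On the curves, pb = 177.25 - 0.125q and ps = 1187/11 + (2/11)q; the wedge ps − pb = 54 gives 1187/11 + (2/11)q − (177.25 - 0.125q) = 54, so q' = 402.
Then pb = 177.25 − 0.125·402 = 127 and ps = 1187/11 + (2/11)·402 = 181.
The subsidy expands output by 402 − 226 = 176 past the efficient level; on those units the gap between marginal cost and willingness to pay runs from 0 up to 54.
DWL = ½ × 54 × 176 = 4752.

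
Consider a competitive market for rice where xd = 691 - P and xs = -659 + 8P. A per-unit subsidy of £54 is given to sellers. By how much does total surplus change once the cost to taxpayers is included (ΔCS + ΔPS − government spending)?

Net change in total surplus = -£1296

Pre-subsidy: 691 - P = -659 + 8P gives P* = 150, x* = 541.
With the subsidy, sellers receive Ps = Pb + 54 for each unit, where Pb is the price buyers pay.
Supply in terms of Pb becomes xs = -659 + 8(Pb + 54) = -227 + 8Pb. Setting this equal to demand: 691 - Pb = -227 + 8Pb, so Pb = 102.
Sellers receive Ps = 102 + 54 = 156; x' = 691 − 1·102 = 589.
ΔCS = ½(541 + 589)(150 − 102) = 27120; ΔPS = ½(541 + 589)(156 − 150) = 3390.
Government spending = 54 × 589 = 31806.
Net change = 27120 + 3390 − 31806 = -1296. The loss equals the DWL triangle ½·54·48.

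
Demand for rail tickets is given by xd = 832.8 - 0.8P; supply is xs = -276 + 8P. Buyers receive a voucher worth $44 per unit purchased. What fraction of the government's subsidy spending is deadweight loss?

DWL / government spending = 4/191

Pre-subsidy: 832.8 - 0.8P = -276 + 8P gives P* = 126, x* = 732.
With the rebate, buyers effectively pay Pb = Ps − 44, where Ps is the price sellers receive.
Demand in terms of Ps becomes xd = 832.8 − 0.8(Ps − 44) = 868 - 0.8Ps. Setting this equal to supply: 868 - 0.8Ps = -276 + 8Ps, so Ps = 130.
Buyers pay Pb = 130 − 44 = 86; x' = -276 + 8·130 = 764.
ΔCS = ½(732 + 764)(126 − 86) = 29920; ΔPS = ½(732 + 764)(130 − 126) = 2992.
Government spending = 44 × 764 = 33616.
DWL = ½ × 44 × (764 − 732) = 704; fraction = 704 / 33616 = 4/191.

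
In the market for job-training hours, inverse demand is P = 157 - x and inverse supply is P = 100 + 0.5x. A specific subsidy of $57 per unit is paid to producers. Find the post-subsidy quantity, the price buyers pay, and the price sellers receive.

x' = 76; buyers pay $81; sellers receive $138

Pre-subsidy: 157 - x = 100 + 0.5x gives x* = 38 and P* = 119.
With the subsidy, sellers receive Ps = Pb + 57 for each unit, where Pb is the price buyers pay.
On the curves, Pb = 157 - x and Ps = 100 + 0.5x; the wedge Ps − Pb = 57 gives 100 + 0.5x − (157 - x) = 57, so x' = 76.
Then Pb = 157 − 1·76 = 81 and Ps = 100 + 0.5·76 = 138.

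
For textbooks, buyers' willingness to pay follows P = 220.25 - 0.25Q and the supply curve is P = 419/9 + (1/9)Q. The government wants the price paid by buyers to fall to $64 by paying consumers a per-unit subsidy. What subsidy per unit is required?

At a buyer price of 64, quantity demanded is 881 − 4·64 = 625.
Sellers supply 625 only when they receive Ps = 419/9 + (1/9)·625 = 116.
s = Ps − Pb = 116 − 64 = 52.

Required subsidy s = $52 per unit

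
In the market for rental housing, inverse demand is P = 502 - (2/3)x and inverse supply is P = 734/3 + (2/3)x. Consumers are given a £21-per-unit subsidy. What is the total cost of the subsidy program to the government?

Pre-subsidy: 502 - (2/3)x = 734/3 + (2/3)x gives x* = 193 and P* = 1120/3.
With the rebate, buyers effectively pay Pb = Ps − 21, where Ps is the price sellers receive.
On the curves, Pb = 502 - (2/3)x and Ps = 734/3 + (2/3)x; the wedge Ps − Pb = 21 gives 734/3 + (2/3)x − (502 - (2/3)x) = 21, so x' = 208.75.
Then Pb = 502 − (2/3)·208.75 = 2177/6 and Ps = 734/3 + (2/3)·208.75 = 2303/6.
Government outlay = subsidy × quantity = 21 × 208.75 = 4383.75.

Government cost = £4383.75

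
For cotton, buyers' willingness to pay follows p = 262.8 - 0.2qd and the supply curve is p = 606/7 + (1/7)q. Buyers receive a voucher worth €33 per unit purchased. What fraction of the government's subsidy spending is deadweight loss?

DWL / government spending = 385/4882

Pre-subsidy: 262.8 - 0.2q = 606/7 + (1/7)q gives q* = 514 and p* = 160.
With the rebate, buyers effectively pay pb = ps − 33, where ps is the price sellers receive.
On the curves, pb = 262.8 - 0.2q and ps = 606/7 + (1/7)q; the wedge ps − pb = 33 gives 606/7 + (1/7)q − (262.8 - 0.2q) = 33, so q' = 610.25.
Then pb = 262.8 − 0.2·610.25 = 140.75 and ps = 606/7 + (1/7)·610.25 = 173.75.
ΔCS = ½(514 + 610.25)(160 − 140.75) = 10820.90625; ΔPS = ½(514 + 610.25)(173.75 − 160) = 7729.21875.
Government spending = 33 × 610.25 = 20138.25.
DWL = ½ × 33 × (610.25 − 514) = 1588.125; fraction = 1588.125 / 20138.25 = 385/4882.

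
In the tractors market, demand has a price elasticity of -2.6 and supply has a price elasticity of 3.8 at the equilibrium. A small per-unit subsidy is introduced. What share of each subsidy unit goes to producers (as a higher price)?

For a small subsidy around the equilibrium, the benefit split depends on the relative slopes, which at a point are proportional to the elasticities.
Buyer share = εs/(εs + |εd|) = 3.8/(3.8 + 2.6) = 0.59375; seller share = |εd|/(εs + |εd|) = 0.40625.
So producers capture 0.40625 of the subsidy.

Producer share = 0.40625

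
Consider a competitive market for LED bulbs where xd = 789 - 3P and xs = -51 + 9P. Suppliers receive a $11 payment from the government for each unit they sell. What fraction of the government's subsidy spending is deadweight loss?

DWL / government spending = 33/1610

Pre-subsidy: 789 - 3P = -51 + 9P gives P* = 70, x* = 579.
With the subsidy, sellers receive Ps = Pb + 11 for each unit, where Pb is the price buyers pay.
Supply in terms of Pb becomes xs = -51 + 9(Pb + 11) = 48 + 9Pb. Setting this equal to demand: 789 - 3Pb = 48 + 9Pb, so Pb = 61.75.
Sellers receive Ps = 61.75 + 11 = 72.75; x' = 789 − 3·61.75 = 603.75.
ΔCS = ½(579 + 603.75)(70 − 61.75) = 4878.84375; ΔPS = ½(579 + 603.75)(72.75 − 70) = 1626.28125.
Government spending = 11 × 603.75 = 6641.25.
DWL = ½ × 11 × (603.75 − 579) = 136.125; fraction = 136.125 / 6641.25 = 33/1610.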